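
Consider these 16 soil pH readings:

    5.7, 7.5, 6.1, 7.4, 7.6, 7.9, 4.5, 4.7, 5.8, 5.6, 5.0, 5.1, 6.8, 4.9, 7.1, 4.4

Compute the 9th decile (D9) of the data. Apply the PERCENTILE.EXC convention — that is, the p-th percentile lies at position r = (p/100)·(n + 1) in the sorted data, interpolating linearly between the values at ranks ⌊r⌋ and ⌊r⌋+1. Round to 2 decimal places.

7.69

Sorted: 4.4, 4.5, 4.7, 4.9, 5.0, 5.1, 5.6, 5.7, 5.8, 6.1, 6.8, 7.1, 7.4, 7.5, 7.6, 7.9.
n = 16.
r = (90/100)·(16 + 1) = 15.3.
Rank 15 is 7.6 and rank 16 is 7.9.
Interpolate: 7.6 + 0.3·(7.9 − 7.6) = 7.6 + 0.3·0.3 = 7.69.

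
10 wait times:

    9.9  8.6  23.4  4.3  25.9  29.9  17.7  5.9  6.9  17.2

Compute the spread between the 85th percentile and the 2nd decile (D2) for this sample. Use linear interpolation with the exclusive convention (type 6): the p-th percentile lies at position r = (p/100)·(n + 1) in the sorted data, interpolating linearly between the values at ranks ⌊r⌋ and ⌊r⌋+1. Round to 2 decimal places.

21.20

Sorted: 4.3, 5.9, 6.9, 8.6, 9.9, 17.2, 17.7, 23.4, 25.9, 29.9.
n = 10.
P20: r = 2.2; ranks 2–3 are 5.9, 6.9; interpolating gives 6.1.
P85: r = 9.35; ranks 9–10 are 25.9, 29.9; interpolating gives 27.3.
Difference: 27.3 − 6.1 = 21.2.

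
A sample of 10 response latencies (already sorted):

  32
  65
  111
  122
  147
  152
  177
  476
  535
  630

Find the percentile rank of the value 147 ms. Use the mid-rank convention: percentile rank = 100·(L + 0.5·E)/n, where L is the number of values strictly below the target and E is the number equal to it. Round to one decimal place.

45.0

Count below 147: L = 4; count equal: E = 1; n = 10.
Percentile rank = 100·(4 + 0.5·1)/10 = 100·4.5/10 = 45.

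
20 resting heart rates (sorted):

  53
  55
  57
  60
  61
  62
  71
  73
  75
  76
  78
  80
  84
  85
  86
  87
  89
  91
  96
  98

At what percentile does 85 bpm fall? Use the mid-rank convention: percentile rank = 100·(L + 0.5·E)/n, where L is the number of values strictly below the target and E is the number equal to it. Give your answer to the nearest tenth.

67.5

Count below 85: L = 13; count equal: E = 1; n = 20.
Percentile rank = 100·(13 + 0.5·1)/20 = 100·13.5/20 = 67.5.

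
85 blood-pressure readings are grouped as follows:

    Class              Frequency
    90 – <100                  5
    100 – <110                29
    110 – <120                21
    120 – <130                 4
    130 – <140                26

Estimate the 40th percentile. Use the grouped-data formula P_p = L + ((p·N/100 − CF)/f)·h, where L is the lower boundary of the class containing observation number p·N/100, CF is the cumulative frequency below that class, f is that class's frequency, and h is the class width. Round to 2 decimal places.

N = 85; target position k = 40/100 · 85 = 34.
Cumulative frequencies: 5, 34, 55, 59, 85.
Observation 34 falls in the class 100 – <110.
L = 100, CF = 5, f = 29, h = 10.
P40 = 100 + ((34 − 5)/29)·10 = 100 + 10 = 110.

110.00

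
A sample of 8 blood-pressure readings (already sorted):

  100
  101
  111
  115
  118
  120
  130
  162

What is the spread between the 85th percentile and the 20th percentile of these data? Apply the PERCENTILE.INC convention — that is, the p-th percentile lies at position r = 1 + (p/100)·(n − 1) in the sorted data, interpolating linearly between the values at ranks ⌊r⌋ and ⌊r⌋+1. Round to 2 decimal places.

n = 8.
P20: r = 2.4; ranks 2–3 are 101, 111; interpolating gives 105.
P85: r = 6.95; ranks 6–7 are 120, 130; interpolating gives 129.5.
Difference: 129.5 − 105 = 24.5.

24.50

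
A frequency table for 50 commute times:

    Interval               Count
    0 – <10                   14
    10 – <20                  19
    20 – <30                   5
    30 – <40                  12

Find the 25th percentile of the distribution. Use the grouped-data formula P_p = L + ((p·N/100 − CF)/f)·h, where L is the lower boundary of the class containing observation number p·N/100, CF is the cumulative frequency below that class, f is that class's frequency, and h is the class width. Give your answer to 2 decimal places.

N = 50; target position k = 25/100 · 50 = 12.5.
Cumulative frequencies: 14, 33, 38, 50.
Observation 12.5 falls in the class 0 – <10.
L = 0, CF = 0, f = 14, h = 10.
P25 = 0 + ((12.5 − 0)/14)·10 = 0 + 8.92857 = 8.92857.

8.93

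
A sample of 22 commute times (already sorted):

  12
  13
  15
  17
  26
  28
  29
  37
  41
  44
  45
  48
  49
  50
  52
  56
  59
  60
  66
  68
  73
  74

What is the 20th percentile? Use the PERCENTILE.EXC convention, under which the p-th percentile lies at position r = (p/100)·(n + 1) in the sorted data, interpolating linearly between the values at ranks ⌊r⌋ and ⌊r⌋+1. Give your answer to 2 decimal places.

22.40

n = 22.
r = (20/100)·(22 + 1) = 4.6.
Rank 4 is 17 and rank 5 is 26.
Interpolate: 17 + 0.6·(26 − 17) = 17 + 0.6·9 = 22.4.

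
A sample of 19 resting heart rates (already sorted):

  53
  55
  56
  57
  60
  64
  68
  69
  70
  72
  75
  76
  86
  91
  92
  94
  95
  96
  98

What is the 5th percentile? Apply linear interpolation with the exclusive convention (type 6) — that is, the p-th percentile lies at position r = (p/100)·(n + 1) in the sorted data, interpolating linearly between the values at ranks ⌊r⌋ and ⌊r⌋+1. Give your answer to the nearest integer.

n = 19.
r = (5/100)·(19 + 1) = 1.
r is an integer, so P5 is the value at rank 1: 53.

53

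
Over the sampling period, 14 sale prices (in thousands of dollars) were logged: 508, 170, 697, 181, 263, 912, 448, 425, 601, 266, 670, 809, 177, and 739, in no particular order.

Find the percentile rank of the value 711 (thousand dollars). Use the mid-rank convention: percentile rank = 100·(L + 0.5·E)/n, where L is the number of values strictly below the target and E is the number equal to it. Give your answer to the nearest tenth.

Sorted: 170, 177, 181, 263, 266, 425, 448, 508, 601, 670, 697, 739, 809, 912.
Count below 711: L = 11; count equal: E = 0; n = 14.
Percentile rank = 100·(11 + 0.5·0)/14 = 100·11/14 = 78.57.

78.6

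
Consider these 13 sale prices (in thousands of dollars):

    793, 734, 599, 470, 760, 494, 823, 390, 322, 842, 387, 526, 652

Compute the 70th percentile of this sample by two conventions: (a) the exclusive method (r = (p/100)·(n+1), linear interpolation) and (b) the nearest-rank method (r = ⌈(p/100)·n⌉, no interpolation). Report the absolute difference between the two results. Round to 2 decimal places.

5.20

Sorted: 322, 387, 390, 470, 494, 526, 599, 652, 734, 760, 793, 823, 842.
n = 13.
(a) r = 9.8; between ranks 9 (734) and 10 (760): 754.8.
(b) the nearest-rank method: rank 10 → 760.
|754.8 − 760| = 5.2.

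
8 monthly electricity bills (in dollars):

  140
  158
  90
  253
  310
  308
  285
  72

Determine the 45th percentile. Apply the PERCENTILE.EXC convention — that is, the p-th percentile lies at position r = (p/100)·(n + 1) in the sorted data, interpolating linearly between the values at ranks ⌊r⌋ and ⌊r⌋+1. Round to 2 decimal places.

162.75

Sorted: 72, 90, 140, 158, 253, 285, 308, 310.
n = 8.
r = (45/100)·(8 + 1) = 4.05.
Rank 4 is 158 and rank 5 is 253.
Interpolate: 158 + 0.05·(253 − 158) = 158 + 0.05·95 = 162.75.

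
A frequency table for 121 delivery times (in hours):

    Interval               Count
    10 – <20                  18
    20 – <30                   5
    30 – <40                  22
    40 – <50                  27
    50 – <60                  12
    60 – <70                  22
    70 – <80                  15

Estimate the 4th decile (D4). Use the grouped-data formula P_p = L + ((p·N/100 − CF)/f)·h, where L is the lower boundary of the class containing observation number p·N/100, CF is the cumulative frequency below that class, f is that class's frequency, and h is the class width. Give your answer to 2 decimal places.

N = 121; target position k = 40/100 · 121 = 48.4.
Cumulative frequencies: 18, 23, 45, 72, 84, 106, 121.
Observation 48.4 falls in the class 40 – <50.
L = 40, CF = 45, f = 27, h = 10.
P40 = 40 + ((48.4 − 45)/27)·10 = 40 + 1.25926 = 41.2593.

41.26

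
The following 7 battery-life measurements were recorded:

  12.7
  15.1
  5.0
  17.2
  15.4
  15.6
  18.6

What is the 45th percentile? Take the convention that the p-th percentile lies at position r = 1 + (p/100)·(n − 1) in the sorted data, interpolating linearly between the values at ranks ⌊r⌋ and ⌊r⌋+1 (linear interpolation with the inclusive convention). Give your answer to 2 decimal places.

15.31

Sorted: 5.0, 12.7, 15.1, 15.4, 15.6, 17.2, 18.6.
n = 7.
r = 1 + (45/100)·(7 − 1) = 1 + 2.7 = 3.7.
Rank 3 is 15.1 and rank 4 is 15.4.
Interpolate: 15.1 + 0.7·(15.4 − 15.1) = 15.1 + 0.7·0.3 = 15.31.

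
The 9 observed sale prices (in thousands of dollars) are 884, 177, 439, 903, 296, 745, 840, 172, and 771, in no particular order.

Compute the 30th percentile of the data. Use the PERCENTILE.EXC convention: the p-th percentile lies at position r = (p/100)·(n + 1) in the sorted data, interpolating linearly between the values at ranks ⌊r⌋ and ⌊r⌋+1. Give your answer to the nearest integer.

Sorted: 172, 177, 296, 439, 745, 771, 840, 884, 903.
n = 9.
r = (30/100)·(9 + 1) = 3.
r is an integer, so P30 is the value at rank 3: 296.

296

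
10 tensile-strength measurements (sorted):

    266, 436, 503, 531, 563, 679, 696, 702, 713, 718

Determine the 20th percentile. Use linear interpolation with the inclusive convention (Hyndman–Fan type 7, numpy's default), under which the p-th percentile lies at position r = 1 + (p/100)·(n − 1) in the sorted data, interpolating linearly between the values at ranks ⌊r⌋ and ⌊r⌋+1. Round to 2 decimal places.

n = 10.
r = 1 + (20/100)·(10 − 1) = 1 + 1.8 = 2.8.
Rank 2 is 436 and rank 3 is 503.
Interpolate: 436 + 0.8·(503 − 436) = 436 + 0.8·67 = 489.6.

489.60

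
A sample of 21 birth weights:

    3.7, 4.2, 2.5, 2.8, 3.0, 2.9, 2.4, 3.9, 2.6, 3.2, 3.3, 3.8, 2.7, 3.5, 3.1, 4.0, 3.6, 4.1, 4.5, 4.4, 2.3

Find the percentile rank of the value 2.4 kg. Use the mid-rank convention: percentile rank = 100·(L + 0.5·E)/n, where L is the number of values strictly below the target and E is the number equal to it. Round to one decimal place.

7.1

Sorted: 2.3, 2.4, 2.5, 2.6, 2.7, 2.8, 2.9, 3.0, 3.1, 3.2, 3.3, 3.5, 3.6, 3.7, 3.8, 3.9, 4.0, 4.1, 4.2, 4.4, 4.5.
Count below 2.4: L = 1; count equal: E = 1; n = 21.
Percentile rank = 100·(1 + 0.5·1)/21 = 100·1.5/21 = 7.143.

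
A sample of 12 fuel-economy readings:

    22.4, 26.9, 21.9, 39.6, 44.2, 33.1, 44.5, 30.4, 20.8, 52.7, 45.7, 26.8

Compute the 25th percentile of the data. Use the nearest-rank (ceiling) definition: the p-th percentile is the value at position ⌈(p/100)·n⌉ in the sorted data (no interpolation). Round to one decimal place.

Sorted: 20.8, 21.9, 22.4, 26.8, 26.9, 30.4, 33.1, 39.6, 44.2, 44.5, 45.7, 52.7.
n = 12.
Position = ⌈25/100 · 12⌉ = ⌈3⌉ = 3.
The value at rank 3 is 22.4.

22.4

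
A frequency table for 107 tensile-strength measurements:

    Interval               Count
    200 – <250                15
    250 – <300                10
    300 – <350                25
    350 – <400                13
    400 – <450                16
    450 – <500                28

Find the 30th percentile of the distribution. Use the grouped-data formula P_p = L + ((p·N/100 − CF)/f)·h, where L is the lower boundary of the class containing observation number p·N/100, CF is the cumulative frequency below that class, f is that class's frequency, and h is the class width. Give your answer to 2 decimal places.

N = 107; target position k = 30/100 · 107 = 32.1.
Cumulative frequencies: 15, 25, 50, 63, 79, 107.
Observation 32.1 falls in the class 300 – <350.
L = 300, CF = 25, f = 25, h = 50.
P30 = 300 + ((32.1 − 25)/25)·50 = 300 + 14.2 = 314.2.

314.20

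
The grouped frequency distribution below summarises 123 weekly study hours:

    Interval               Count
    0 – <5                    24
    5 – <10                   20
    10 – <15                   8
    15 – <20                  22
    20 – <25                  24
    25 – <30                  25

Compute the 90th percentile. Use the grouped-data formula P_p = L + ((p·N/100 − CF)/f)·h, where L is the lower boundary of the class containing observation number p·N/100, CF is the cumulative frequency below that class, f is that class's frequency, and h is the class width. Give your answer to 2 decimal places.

27.54

N = 123; target position k = 90/100 · 123 = 110.7.
Cumulative frequencies: 24, 44, 52, 74, 98, 123.
Observation 110.7 falls in the class 25 – <30.
L = 25, CF = 98, f = 25, h = 5.
P90 = 25 + ((110.7 − 98)/25)·5 = 25 + 2.54 = 27.54.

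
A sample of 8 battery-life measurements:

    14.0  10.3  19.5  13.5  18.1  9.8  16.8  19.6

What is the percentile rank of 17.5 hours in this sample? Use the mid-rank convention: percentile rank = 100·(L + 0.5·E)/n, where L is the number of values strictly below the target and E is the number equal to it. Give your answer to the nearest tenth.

Sorted: 9.8, 10.3, 13.5, 14.0, 16.8, 18.1, 19.5, 19.6.
Count below 17.5: L = 5; count equal: E = 0; n = 8.
Percentile rank = 100·(5 + 0.5·0)/8 = 100·5/8 = 62.5.

62.5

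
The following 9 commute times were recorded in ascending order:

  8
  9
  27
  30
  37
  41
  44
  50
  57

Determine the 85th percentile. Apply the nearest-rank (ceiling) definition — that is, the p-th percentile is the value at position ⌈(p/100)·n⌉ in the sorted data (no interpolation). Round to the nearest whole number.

50

n = 9.
Position = ⌈85/100 · 9⌉ = ⌈7.65⌉ = 8.
The value at rank 8 is 50.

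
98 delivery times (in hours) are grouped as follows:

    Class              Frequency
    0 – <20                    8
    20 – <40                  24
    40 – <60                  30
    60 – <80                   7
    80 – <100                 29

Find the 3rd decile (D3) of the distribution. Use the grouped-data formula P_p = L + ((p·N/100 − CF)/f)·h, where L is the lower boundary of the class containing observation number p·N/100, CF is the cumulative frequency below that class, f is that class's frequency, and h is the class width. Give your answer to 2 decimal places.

N = 98; target position k = 30/100 · 98 = 29.4.
Cumulative frequencies: 8, 32, 62, 69, 98.
Observation 29.4 falls in the class 20 – <40.
L = 20, CF = 8, f = 24, h = 20.
P30 = 20 + ((29.4 − 8)/24)·20 = 20 + 17.8333 = 37.8333.

37.83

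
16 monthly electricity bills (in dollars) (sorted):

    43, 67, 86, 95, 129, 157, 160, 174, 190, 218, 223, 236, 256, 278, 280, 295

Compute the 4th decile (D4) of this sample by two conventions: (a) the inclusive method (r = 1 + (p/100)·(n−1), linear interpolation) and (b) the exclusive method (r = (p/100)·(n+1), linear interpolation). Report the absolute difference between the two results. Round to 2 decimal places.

0.60

n = 16.
(a) r = 7 → value at rank 7 = 160.
(b) r = 6.8; between ranks 6 (157) and 7 (160): 159.4.
|160 − 159.4| = 0.6.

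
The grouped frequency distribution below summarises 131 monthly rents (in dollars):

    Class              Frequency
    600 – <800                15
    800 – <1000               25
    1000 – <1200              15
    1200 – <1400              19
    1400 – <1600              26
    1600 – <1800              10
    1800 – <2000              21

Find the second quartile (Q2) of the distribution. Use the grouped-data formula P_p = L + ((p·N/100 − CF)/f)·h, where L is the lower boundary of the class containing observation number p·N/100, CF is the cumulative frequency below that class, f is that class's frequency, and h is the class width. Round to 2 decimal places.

N = 131; target position k = 50/100 · 131 = 65.5.
Cumulative frequencies: 15, 40, 55, 74, 100, 110, 131.
Observation 65.5 falls in the class 1200 – <1400.
L = 1200, CF = 55, f = 19, h = 200.
P50 = 1200 + ((65.5 − 55)/19)·200 = 1200 + 110.526 = 1310.53.

1310.53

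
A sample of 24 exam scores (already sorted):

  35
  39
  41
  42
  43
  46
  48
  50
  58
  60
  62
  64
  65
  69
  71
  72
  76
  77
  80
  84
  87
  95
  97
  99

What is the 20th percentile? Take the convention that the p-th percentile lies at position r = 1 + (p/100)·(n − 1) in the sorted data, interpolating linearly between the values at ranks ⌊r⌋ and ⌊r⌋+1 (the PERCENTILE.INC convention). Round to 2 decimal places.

n = 24.
r = 1 + (20/100)·(24 − 1) = 1 + 4.6 = 5.6.
Rank 5 is 43 and rank 6 is 46.
Interpolate: 43 + 0.6·(46 − 43) = 43 + 0.6·3 = 44.8.

44.80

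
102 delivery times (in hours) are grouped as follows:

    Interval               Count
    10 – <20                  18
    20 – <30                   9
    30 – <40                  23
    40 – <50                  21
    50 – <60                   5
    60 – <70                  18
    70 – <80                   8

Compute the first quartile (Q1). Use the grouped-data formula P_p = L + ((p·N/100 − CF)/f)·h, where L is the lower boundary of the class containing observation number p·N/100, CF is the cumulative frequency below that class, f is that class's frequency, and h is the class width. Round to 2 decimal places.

N = 102; target position k = 25/100 · 102 = 25.5.
Cumulative frequencies: 18, 27, 50, 71, 76, 94, 102.
Observation 25.5 falls in the class 20 – <30.
L = 20, CF = 18, f = 9, h = 10.
P25 = 20 + ((25.5 − 18)/9)·10 = 20 + 8.33333 = 28.3333.

28.33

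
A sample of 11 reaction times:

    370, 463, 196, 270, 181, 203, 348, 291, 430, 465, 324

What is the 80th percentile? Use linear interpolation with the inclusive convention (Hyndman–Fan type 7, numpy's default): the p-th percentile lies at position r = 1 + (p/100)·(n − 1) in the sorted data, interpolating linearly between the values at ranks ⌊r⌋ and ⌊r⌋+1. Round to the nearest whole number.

Sorted: 181, 196, 203, 270, 291, 324, 348, 370, 430, 463, 465.
n = 11.
r = 1 + (80/100)·(11 − 1) = 1 + 8 = 9.
r is an integer, so P80 is the value at rank 9: 430.

430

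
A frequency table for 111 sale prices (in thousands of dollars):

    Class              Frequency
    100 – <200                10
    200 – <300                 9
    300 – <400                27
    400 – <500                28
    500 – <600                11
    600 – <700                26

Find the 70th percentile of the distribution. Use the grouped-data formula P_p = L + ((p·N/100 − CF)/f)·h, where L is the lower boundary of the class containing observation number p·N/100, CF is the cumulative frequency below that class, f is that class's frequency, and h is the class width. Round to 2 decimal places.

533.64

N = 111; target position k = 70/100 · 111 = 77.7.
Cumulative frequencies: 10, 19, 46, 74, 85, 111.
Observation 77.7 falls in the class 500 – <600.
L = 500, CF = 74, f = 11, h = 100.
P70 = 500 + ((77.7 − 74)/11)·100 = 500 + 33.6364 = 533.636.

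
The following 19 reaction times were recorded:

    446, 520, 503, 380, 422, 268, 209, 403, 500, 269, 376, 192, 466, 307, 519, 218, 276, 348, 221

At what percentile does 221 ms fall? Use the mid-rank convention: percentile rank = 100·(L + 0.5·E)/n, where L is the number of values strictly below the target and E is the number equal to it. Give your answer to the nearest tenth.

18.4

Sorted: 192, 209, 218, 221, 268, 269, 276, 307, 348, 376, 380, 403, 422, 446, 466, 500, 503, 519, 520.
Count below 221: L = 3; count equal: E = 1; n = 19.
Percentile rank = 100·(3 + 0.5·1)/19 = 100·3.5/19 = 18.42.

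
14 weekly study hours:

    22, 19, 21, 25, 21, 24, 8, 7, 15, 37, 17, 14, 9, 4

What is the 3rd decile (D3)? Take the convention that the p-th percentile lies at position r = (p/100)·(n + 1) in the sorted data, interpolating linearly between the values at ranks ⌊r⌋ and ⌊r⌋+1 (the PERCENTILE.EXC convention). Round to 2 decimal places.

11.50

Sorted: 4, 7, 8, 9, 14, 15, 17, 19, 21, 21, 22, 24, 25, 37.
n = 14.
r = (30/100)·(14 + 1) = 4.5.
Rank 4 is 9 and rank 5 is 14.
Interpolate: 9 + 0.5·(14 − 9) = 9 + 0.5·5 = 11.5.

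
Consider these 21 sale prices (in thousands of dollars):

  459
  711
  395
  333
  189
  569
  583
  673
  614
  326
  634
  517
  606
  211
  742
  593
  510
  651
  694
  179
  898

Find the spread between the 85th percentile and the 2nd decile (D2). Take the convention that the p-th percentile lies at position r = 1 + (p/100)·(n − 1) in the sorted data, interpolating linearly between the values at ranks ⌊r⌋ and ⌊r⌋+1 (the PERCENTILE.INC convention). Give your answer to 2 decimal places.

Sorted: 179, 189, 211, 326, 333, 395, 459, 510, 517, 569, 583, 593, 606, 614, 634, 651, 673, 694, 711, 742, 898.
n = 21.
P20: r = 5 (integer) → 333.
P85: r = 18 (integer) → 694.
Difference: 694 − 333 = 361.

361.00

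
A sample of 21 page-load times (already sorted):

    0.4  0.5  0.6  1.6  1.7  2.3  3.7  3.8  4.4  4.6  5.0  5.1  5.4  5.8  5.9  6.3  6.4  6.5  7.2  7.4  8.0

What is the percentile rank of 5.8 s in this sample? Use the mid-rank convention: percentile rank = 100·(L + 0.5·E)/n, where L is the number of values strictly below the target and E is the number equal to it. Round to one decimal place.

64.3

Count below 5.8: L = 13; count equal: E = 1; n = 21.
Percentile rank = 100·(13 + 0.5·1)/21 = 100·13.5/21 = 64.29.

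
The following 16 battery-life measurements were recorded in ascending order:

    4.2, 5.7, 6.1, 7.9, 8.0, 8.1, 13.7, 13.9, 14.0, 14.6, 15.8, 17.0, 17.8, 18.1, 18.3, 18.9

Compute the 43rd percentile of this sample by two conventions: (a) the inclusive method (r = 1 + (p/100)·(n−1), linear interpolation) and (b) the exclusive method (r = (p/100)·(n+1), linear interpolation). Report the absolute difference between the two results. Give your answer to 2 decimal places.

0.03

n = 16.
(a) r = 7.45; between ranks 7 (13.7) and 8 (13.9): 13.79.
(b) r = 7.31; between ranks 7 (13.7) and 8 (13.9): 13.762.
|13.79 − 13.762| = 0.028.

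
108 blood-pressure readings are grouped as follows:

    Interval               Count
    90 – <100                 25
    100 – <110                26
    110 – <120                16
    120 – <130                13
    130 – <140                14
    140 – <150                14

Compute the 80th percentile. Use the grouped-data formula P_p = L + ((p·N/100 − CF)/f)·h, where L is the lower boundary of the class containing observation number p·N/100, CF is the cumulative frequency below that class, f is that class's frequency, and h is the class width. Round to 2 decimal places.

N = 108; target position k = 80/100 · 108 = 86.4.
Cumulative frequencies: 25, 51, 67, 80, 94, 108.
Observation 86.4 falls in the class 130 – <140.
L = 130, CF = 80, f = 14, h = 10.
P80 = 130 + ((86.4 − 80)/14)·10 = 130 + 4.57143 = 134.571.

134.57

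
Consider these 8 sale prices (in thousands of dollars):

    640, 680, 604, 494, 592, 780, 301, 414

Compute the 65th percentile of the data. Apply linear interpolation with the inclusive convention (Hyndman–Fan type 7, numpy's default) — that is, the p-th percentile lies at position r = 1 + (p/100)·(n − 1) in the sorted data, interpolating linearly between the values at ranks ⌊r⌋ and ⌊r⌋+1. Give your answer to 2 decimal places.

623.80

Sorted: 301, 414, 494, 592, 604, 640, 680, 780.
n = 8.
r = 1 + (65/100)·(8 − 1) = 1 + 4.55 = 5.55.
Rank 5 is 604 and rank 6 is 640.
Interpolate: 604 + 0.55·(640 − 604) = 604 + 0.55·36 = 623.8.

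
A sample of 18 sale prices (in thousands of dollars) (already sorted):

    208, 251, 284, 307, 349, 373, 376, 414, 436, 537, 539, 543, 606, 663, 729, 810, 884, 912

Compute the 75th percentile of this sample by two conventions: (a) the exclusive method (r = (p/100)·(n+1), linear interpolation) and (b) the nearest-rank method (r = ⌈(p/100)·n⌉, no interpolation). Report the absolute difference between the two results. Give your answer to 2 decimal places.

16.50

n = 18.
(a) r = 14.25; between ranks 14 (663) and 15 (729): 679.5.
(b) the nearest-rank method: rank 14 → 663.
|679.5 − 663| = 16.5.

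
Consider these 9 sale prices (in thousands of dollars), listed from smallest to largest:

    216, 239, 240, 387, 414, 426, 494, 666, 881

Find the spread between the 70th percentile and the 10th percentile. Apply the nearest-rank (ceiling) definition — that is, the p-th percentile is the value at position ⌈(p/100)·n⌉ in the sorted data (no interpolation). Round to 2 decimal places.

n = 9.
P10: rank ⌈10/100·9⌉ = 1 → 216.
P70: rank ⌈70/100·9⌉ = 7 → 494.
Difference: 494 − 216 = 278.

278.00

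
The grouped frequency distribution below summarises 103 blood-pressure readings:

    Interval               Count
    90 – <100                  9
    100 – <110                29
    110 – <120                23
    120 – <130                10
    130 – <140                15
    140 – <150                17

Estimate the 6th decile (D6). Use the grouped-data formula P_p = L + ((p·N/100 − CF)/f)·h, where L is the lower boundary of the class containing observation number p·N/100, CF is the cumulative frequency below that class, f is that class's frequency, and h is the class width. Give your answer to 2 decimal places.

N = 103; target position k = 60/100 · 103 = 61.8.
Cumulative frequencies: 9, 38, 61, 71, 86, 103.
Observation 61.8 falls in the class 120 – <130.
L = 120, CF = 61, f = 10, h = 10.
P60 = 120 + ((61.8 − 61)/10)·10 = 120 + 0.8 = 120.8.

120.80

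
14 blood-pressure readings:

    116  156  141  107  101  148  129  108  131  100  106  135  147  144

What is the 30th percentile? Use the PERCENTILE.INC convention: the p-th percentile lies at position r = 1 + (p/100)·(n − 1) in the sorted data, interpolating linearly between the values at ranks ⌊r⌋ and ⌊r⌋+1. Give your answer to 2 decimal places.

Sorted: 100, 101, 106, 107, 108, 116, 129, 131, 135, 141, 144, 147, 148, 156.
n = 14.
r = 1 + (30/100)·(14 − 1) = 1 + 3.9 = 4.9.
Rank 4 is 107 and rank 5 is 108.
Interpolate: 107 + 0.9·(108 − 107) = 107 + 0.9·1 = 107.9.

107.90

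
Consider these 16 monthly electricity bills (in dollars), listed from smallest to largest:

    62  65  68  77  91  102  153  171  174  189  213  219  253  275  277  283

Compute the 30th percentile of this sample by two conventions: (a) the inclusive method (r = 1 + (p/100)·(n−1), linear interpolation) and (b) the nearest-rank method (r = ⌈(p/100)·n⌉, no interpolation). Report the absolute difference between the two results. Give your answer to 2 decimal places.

n = 16.
(a) r = 5.5; between ranks 5 (91) and 6 (102): 96.5.
(b) the nearest-rank method: rank 5 → 91.
|96.5 − 91| = 5.5.

5.50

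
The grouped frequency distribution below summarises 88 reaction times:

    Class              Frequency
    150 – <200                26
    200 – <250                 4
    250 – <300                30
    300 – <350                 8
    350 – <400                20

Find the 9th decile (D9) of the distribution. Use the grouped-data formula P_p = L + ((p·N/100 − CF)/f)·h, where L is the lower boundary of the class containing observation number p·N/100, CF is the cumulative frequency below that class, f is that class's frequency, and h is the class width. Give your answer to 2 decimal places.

378.00

N = 88; target position k = 90/100 · 88 = 79.2.
Cumulative frequencies: 26, 30, 60, 68, 88.
Observation 79.2 falls in the class 350 – <400.
L = 350, CF = 68, f = 20, h = 50.
P90 = 350 + ((79.2 − 68)/20)·50 = 350 + 28 = 378.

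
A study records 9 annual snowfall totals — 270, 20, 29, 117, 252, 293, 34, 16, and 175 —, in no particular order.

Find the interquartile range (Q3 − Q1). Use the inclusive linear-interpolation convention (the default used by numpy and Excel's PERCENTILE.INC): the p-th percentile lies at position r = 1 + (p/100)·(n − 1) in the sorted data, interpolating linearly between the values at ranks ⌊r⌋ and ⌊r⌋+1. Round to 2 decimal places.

223.00

Sorted: 16, 20, 29, 34, 117, 175, 252, 270, 293.
n = 9.
P25: r = 3 (integer) → 29.
P75: r = 7 (integer) → 252.
Difference: 252 − 29 = 223.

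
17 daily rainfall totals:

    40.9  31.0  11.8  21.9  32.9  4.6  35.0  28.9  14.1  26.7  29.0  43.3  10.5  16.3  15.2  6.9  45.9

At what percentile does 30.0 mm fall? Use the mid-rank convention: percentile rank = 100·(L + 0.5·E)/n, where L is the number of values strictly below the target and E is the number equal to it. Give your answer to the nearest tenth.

64.7

Sorted: 4.6, 6.9, 10.5, 11.8, 14.1, 15.2, 16.3, 21.9, 26.7, 28.9, 29.0, 31.0, 32.9, 35.0, 40.9, 43.3, 45.9.
Count below 30.0: L = 11; count equal: E = 0; n = 17.
Percentile rank = 100·(11 + 0.5·0)/17 = 100·11/17 = 64.71.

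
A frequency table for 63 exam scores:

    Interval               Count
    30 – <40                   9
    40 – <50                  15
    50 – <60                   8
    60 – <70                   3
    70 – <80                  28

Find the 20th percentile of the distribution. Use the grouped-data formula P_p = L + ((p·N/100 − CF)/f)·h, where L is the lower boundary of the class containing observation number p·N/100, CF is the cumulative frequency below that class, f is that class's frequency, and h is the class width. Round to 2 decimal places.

42.40

N = 63; target position k = 20/100 · 63 = 12.6.
Cumulative frequencies: 9, 24, 32, 35, 63.
Observation 12.6 falls in the class 40 – <50.
L = 40, CF = 9, f = 15, h = 10.
P20 = 40 + ((12.6 − 9)/15)·10 = 40 + 2.4 = 42.4.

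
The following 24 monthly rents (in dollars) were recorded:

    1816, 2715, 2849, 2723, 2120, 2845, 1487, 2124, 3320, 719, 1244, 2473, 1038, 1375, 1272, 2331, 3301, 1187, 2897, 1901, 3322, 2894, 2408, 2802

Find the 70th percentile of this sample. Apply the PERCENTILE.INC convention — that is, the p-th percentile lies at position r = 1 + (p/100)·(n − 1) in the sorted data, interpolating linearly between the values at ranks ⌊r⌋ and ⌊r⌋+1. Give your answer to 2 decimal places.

Sorted: 719, 1038, 1187, 1244, 1272, 1375, 1487, 1816, 1901, 2120, 2124, 2331, 2408, 2473, 2715, 2723, 2802, 2845, 2849, 2894, 2897, 3301, 3320, 3322.
n = 24.
r = 1 + (70/100)·(24 − 1) = 1 + 16.1 = 17.1.
Rank 17 is 2802 and rank 18 is 2845.
Interpolate: 2802 + 0.1·(2845 − 2802) = 2802 + 0.1·43 = 2806.3.

2806.30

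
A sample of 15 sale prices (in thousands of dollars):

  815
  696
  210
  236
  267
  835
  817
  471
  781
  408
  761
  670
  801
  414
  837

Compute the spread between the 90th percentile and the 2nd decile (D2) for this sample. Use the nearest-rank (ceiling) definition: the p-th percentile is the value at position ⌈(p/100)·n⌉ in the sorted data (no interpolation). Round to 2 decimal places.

Sorted: 210, 236, 267, 408, 414, 471, 670, 696, 761, 781, 801, 815, 817, 835, 837.
n = 15.
P20: rank ⌈20/100·15⌉ = 3 → 267.
P90: rank ⌈90/100·15⌉ = 14 → 835.
Difference: 835 − 267 = 568.

568.00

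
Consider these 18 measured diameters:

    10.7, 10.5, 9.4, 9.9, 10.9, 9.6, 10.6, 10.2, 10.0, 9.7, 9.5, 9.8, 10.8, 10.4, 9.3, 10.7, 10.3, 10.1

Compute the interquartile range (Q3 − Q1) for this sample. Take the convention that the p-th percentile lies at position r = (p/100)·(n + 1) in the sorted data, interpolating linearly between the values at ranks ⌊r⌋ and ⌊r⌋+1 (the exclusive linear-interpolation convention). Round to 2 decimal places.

0.95

Sorted: 9.3, 9.4, 9.5, 9.6, 9.7, 9.8, 9.9, 10.0, 10.1, 10.2, 10.3, 10.4, 10.5, 10.6, 10.7, 10.7, 10.8, 10.9.
n = 18.
P25: r = 4.75; ranks 4–5 are 9.6, 9.7; interpolating gives 9.675.
P75: r = 14.25; ranks 14–15 are 10.6, 10.7; interpolating gives 10.625.
Difference: 10.625 − 9.675 = 0.95.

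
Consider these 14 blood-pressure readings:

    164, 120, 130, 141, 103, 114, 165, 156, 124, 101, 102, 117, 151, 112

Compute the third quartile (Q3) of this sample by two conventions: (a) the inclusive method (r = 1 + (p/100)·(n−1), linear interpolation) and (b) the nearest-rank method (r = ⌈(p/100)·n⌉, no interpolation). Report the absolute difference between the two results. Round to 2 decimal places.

Sorted: 101, 102, 103, 112, 114, 117, 120, 124, 130, 141, 151, 156, 164, 165.
n = 14.
(a) r = 10.75; between ranks 10 (141) and 11 (151): 148.5.
(b) the nearest-rank method: rank 11 → 151.
|148.5 − 151| = 2.5.

2.50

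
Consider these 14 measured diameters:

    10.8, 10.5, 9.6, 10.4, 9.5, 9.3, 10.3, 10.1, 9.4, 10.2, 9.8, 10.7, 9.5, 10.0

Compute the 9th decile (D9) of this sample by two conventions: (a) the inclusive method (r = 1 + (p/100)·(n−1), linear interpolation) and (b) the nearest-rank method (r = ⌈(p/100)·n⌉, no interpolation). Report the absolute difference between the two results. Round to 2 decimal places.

0.06

Sorted: 9.3, 9.4, 9.5, 9.5, 9.6, 9.8, 10.0, 10.1, 10.2, 10.3, 10.4, 10.5, 10.7, 10.8.
n = 14.
(a) r = 12.7; between ranks 12 (10.5) and 13 (10.7): 10.64.
(b) the nearest-rank method: rank 13 → 10.7.
|10.64 − 10.7| = 0.06.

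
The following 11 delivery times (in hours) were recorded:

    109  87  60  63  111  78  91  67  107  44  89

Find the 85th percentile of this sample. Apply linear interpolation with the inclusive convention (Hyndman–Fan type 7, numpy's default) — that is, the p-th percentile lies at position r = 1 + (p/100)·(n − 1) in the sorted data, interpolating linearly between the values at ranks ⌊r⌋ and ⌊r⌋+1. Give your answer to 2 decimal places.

108.00

Sorted: 44, 60, 63, 67, 78, 87, 89, 91, 107, 109, 111.
n = 11.
r = 1 + (85/100)·(11 − 1) = 1 + 8.5 = 9.5.
Rank 9 is 107 and rank 10 is 109.
Interpolate: 107 + 0.5·(109 − 107) = 107 + 0.5·2 = 108.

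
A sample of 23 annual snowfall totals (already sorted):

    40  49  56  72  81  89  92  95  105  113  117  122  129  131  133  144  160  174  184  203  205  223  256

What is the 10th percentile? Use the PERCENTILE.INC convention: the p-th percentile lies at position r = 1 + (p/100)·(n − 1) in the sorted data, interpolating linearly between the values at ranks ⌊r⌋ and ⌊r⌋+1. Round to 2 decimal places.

59.20

n = 23.
r = 1 + (10/100)·(23 − 1) = 1 + 2.2 = 3.2.
Rank 3 is 56 and rank 4 is 72.
Interpolate: 56 + 0.2·(72 − 56) = 56 + 0.2·16 = 59.2.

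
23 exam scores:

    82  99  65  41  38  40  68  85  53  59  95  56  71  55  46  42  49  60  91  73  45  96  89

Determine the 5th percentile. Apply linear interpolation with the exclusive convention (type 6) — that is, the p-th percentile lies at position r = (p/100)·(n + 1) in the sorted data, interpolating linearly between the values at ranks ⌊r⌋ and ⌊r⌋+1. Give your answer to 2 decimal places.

Sorted: 38, 40, 41, 42, 45, 46, 49, 53, 55, 56, 59, 60, 65, 68, 71, 73, 82, 85, 89, 91, 95, 96, 99.
n = 23.
r = (5/100)·(23 + 1) = 1.2.
Rank 1 is 38 and rank 2 is 40.
Interpolate: 38 + 0.2·(40 − 38) = 38 + 0.2·2 = 38.4.

38.40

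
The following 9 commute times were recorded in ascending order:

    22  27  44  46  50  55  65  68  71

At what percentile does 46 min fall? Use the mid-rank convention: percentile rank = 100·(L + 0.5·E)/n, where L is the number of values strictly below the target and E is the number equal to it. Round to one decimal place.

Count below 46: L = 3; count equal: E = 1; n = 9.
Percentile rank = 100·(3 + 0.5·1)/9 = 100·3.5/9 = 38.89.

38.9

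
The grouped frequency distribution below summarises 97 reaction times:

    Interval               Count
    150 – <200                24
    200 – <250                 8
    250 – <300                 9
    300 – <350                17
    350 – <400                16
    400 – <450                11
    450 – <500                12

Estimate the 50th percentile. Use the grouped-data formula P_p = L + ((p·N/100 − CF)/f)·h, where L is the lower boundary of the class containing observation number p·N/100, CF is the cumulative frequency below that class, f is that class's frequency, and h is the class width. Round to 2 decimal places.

N = 97; target position k = 50/100 · 97 = 48.5.
Cumulative frequencies: 24, 32, 41, 58, 74, 85, 97.
Observation 48.5 falls in the class 300 – <350.
L = 300, CF = 41, f = 17, h = 50.
P50 = 300 + ((48.5 − 41)/17)·50 = 300 + 22.0588 = 322.059.

322.06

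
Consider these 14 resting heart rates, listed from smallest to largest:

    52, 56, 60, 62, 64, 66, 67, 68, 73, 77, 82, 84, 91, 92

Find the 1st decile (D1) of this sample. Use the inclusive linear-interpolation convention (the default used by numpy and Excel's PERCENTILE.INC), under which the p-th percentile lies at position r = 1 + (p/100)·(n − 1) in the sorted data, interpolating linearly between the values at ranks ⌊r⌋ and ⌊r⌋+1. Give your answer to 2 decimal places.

n = 14.
r = 1 + (10/100)·(14 − 1) = 1 + 1.3 = 2.3.
Rank 2 is 56 and rank 3 is 60.
Interpolate: 56 + 0.3·(60 − 56) = 56 + 0.3·4 = 57.2.

57.20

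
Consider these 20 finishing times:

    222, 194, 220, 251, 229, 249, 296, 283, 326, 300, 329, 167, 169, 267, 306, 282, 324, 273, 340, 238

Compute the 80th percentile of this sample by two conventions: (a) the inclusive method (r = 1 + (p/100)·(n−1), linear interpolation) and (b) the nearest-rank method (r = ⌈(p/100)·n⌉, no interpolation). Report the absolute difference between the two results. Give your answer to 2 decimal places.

3.60

Sorted: 167, 169, 194, 220, 222, 229, 238, 249, 251, 267, 273, 282, 283, 296, 300, 306, 324, 326, 329, 340.
n = 20.
(a) r = 16.2; between ranks 16 (306) and 17 (324): 309.6.
(b) the nearest-rank method: rank 16 → 306.
|309.6 − 306| = 3.6.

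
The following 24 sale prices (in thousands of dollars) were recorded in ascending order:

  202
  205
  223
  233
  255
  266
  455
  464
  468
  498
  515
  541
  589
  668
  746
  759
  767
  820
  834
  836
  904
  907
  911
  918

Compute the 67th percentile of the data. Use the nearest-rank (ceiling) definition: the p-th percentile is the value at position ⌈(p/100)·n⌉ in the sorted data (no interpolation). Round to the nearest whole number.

n = 24.
Position = ⌈67/100 · 24⌉ = ⌈16.08⌉ = 17.
The value at rank 17 is 767.

767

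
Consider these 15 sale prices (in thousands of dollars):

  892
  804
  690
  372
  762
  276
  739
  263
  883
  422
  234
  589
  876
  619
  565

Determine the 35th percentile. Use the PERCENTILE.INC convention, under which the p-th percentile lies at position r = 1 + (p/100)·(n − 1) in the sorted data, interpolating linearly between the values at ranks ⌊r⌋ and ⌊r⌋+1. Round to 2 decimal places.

550.70

Sorted: 234, 263, 276, 372, 422, 565, 589, 619, 690, 739, 762, 804, 876, 883, 892.
n = 15.
r = 1 + (35/100)·(15 − 1) = 1 + 4.9 = 5.9.
Rank 5 is 422 and rank 6 is 565.
Interpolate: 422 + 0.9·(565 − 422) = 422 + 0.9·143 = 550.7.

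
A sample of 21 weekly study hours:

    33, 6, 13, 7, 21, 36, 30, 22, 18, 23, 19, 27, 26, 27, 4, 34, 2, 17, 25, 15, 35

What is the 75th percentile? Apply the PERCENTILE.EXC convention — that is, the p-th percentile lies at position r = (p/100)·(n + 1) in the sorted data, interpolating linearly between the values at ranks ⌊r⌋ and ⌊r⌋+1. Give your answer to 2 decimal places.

28.50

Sorted: 2, 4, 6, 7, 13, 15, 17, 18, 19, 21, 22, 23, 25, 26, 27, 27, 30, 33, 34, 35, 36.
n = 21.
r = (75/100)·(21 + 1) = 16.5.
Rank 16 is 27 and rank 17 is 30.
Interpolate: 27 + 0.5·(30 − 27) = 27 + 0.5·3 = 28.5.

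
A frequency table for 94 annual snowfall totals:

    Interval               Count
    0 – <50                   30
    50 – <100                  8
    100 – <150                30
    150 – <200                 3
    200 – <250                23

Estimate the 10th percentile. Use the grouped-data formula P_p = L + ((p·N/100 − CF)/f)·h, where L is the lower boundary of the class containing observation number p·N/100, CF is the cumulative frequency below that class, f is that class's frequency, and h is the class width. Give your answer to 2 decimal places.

15.67

N = 94; target position k = 10/100 · 94 = 9.4.
Cumulative frequencies: 30, 38, 68, 71, 94.
Observation 9.4 falls in the class 0 – <50.
L = 0, CF = 0, f = 30, h = 50.
P10 = 0 + ((9.4 − 0)/30)·50 = 0 + 15.6667 = 15.6667.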